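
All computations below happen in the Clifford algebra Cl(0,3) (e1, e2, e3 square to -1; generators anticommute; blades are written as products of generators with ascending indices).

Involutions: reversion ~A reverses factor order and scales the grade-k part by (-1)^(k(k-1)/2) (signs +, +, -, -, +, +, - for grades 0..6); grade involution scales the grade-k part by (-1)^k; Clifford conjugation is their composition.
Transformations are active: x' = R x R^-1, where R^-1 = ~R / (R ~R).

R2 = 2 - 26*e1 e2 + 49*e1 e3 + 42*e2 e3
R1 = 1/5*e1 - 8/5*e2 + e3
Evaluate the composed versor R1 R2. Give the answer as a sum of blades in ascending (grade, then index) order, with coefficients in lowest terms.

Distribute over the terms of R1 (each basis-blade product reordered to ascending indices, repeated generators contracted through their squares):
(1/5*e1) R2 = 2/5*e1 + 26/5*e2 - 49/5*e3 + 42/5*e1 e2 e3
(-8/5*e2) R2 = 208/5*e1 - 16/5*e2 + 336/5*e3 + 392/5*e1 e2 e3
(e3) R2 = 49*e1 + 42*e2 + 2*e3 - 26*e1 e2 e3
Summing the partial products and collecting blades:
Answer: 91*e1 + 44*e2 + 297/5*e3 + 304/5*e1 e2 e3


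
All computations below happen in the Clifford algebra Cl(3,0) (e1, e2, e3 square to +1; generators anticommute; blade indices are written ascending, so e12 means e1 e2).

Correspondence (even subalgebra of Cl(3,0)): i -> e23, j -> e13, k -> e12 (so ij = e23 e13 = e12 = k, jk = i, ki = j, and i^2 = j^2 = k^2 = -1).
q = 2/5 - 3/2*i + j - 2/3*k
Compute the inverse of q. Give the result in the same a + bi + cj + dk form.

In blades: q = 2/5 - 2/3*e12 + e13 - 3/2*e23.
With qbar = 2/5 + 2/3*e12 - e13 + 3/2*e23 (scalar fixed, mapped units negated), q qbar = 3469/900 (the sum of squared coefficients), so q^-1 = qbar / (3469/900) = 360/3469 + 600/3469*e12 - 900/3469*e13 + 1350/3469*e23; translating back:
Answer: 360/3469 + 1350/3469*i - 900/3469*j + 600/3469*k


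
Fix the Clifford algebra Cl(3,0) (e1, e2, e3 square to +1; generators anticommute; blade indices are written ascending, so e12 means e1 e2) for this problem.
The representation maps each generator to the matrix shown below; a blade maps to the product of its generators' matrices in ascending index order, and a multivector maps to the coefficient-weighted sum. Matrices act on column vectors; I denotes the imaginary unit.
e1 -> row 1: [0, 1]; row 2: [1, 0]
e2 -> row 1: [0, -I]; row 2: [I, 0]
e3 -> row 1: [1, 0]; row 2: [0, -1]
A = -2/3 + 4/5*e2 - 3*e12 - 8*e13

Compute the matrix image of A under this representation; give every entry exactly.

Bivector images (products of the table entries): rho(e12) = rho(e1)rho(e2) = row 1: [I, 0]; row 2: [0, -I]; rho(e13) = rho(e1)rho(e3) = row 1: [0, -1]; row 2: [1, 0].
M = (-2/3)*1 + (4/5)*rho(e2) + (-3)*rho(e12) + (-8)*rho(e13), summed entrywise (1 is the identity matrix):
Answer: row 1: [-2/3 - 3*I, 8 - 4*I/5]; row 2: [-8 + 4*I/5, -2/3 + 3*I]


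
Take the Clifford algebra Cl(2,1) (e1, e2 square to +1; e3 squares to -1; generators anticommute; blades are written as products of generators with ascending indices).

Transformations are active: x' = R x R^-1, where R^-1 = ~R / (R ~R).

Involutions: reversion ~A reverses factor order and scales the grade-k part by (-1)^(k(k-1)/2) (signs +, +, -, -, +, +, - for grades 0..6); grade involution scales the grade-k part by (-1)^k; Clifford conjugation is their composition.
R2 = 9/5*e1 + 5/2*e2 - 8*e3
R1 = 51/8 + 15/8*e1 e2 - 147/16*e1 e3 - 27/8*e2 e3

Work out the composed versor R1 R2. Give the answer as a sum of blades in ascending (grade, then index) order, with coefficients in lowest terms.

Distribute over the terms of R2 (each basis-blade product reordered to ascending indices, repeated generators contracted through their squares):
R1 (9/5*e1) = 459/40*e1 - 27/8*e2 + 1323/80*e3 - 243/40*e1 e2 e3
R1 (5/2*e2) = 75/16*e1 + 255/16*e2 + 135/16*e3 + 735/32*e1 e2 e3
R1 (-8*e3) = -147/2*e1 - 27*e2 - 51*e3 - 15*e1 e2 e3
Summing the partial products and collecting blades:
Answer: -4587/80*e1 - 231/16*e2 - 1041/40*e3 + 303/160*e1 e2 e3


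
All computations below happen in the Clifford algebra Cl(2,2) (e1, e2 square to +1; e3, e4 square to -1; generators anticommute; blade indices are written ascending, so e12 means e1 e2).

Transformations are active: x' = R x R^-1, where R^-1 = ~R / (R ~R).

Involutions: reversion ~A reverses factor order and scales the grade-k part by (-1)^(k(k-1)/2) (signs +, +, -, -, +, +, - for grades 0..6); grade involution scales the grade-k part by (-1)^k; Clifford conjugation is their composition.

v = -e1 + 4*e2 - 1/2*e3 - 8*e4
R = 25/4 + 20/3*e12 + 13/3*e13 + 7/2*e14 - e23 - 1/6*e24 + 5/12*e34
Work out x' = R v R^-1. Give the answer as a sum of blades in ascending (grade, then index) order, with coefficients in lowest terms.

~R = 25/4 - 20/3*e12 - 13/3*e13 - 7/2*e14 + e23 + 1/6*e24 - 5/12*e34, and R ~R = 413/8, so R^-1 = ~R / (413/8).
R v = 607/12*e1 + 179/6*e2 + 205/24*e3 - 1105/24*e4 - 59/3*e123 - 403/6*e124 - 100/3*e134 + 115/12*e234
Answer: 2038/177*e1 - 11189/1239*e2 - 8788/1239*e3 - 5143/354*e4


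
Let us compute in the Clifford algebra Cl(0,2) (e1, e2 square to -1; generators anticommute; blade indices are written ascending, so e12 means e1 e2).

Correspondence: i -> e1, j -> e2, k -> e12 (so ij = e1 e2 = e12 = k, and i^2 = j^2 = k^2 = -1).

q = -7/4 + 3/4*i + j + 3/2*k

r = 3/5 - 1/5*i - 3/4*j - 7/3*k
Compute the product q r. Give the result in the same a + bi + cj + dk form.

In blades: q = -7/4 + 3/4*e1 + e2 + 3/2*e12, r = 3/5 - 1/5*e1 - 3/4*e2 - 7/3*e12.
Distribute q over r term by term (generator squares from the signature, products reordered to ascending indices): (-7/4)*r = -21/20 + 7/20*e1 + 21/16*e2 + 49/12*e12; (3/4*e1)*r = 3/20 + 9/20*e1 + 7/4*e2 - 9/16*e12; (e2)*r = 3/4 - 7/3*e1 + 3/5*e2 + 1/5*e12; (3/2*e12)*r = 7/2 + 9/8*e1 - 3/10*e2 + 9/10*e12.
Sum: 67/20 - 49/120*e1 + 269/80*e2 + 1109/240*e12; translating back through the correspondence:
Answer: 67/20 - 49/120*i + 269/80*j + 1109/240*k


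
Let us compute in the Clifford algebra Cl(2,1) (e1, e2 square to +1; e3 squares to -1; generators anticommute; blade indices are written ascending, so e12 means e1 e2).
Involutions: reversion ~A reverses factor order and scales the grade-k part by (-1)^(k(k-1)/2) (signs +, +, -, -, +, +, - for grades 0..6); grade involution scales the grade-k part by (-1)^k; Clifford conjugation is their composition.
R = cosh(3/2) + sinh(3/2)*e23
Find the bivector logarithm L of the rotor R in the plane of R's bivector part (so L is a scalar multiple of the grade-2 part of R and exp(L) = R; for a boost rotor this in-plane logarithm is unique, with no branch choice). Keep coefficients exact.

The scalar part of R is cosh(3/2), which fixes the rapidity magnitude through cosh (cosh is even, so it cannot fix the sign — the bivector part carries that); dividing the bivector part by sinh of the rapidity gives the plane, and L = rapidity * plane, where the joint sign ambiguity of (rapidity, plane) cancels in the product.
Concretely: cosh(rapidity) = cosh(3/2) gives rapidity = ±3/2, and since rapidity/sinh(rapidity) is even the sign is immaterial: L = (rapidity/sinh(rapidity)) * <R>_2 = (3/(2*sinh(3/2))) * <R>_2.
Answer: 3/2*e23


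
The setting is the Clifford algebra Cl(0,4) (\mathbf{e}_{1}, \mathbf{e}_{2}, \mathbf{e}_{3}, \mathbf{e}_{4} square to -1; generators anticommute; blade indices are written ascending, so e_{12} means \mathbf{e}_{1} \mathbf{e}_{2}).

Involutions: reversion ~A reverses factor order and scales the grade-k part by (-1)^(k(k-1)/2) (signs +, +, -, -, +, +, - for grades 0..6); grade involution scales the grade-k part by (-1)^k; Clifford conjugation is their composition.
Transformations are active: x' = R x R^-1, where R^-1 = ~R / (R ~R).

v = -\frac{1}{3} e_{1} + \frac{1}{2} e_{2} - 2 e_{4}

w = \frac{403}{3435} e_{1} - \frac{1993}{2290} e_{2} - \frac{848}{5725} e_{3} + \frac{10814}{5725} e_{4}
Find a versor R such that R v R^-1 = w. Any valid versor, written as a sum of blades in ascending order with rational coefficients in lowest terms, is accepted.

Since q(v) = q(w) = -\frac{157}{36}, the sum R = v + w = -\frac{742}{3435} e_{1} - \frac{424}{1145} e_{2} - \frac{848}{5725} e_{3} - \frac{636}{5725} e_{4} does the job whenever invertible.
Answer: -\frac{742}{3435} e_{1} - \frac{424}{1145} e_{2} - \frac{848}{5725} e_{3} - \frac{636}{5725} e_{4}


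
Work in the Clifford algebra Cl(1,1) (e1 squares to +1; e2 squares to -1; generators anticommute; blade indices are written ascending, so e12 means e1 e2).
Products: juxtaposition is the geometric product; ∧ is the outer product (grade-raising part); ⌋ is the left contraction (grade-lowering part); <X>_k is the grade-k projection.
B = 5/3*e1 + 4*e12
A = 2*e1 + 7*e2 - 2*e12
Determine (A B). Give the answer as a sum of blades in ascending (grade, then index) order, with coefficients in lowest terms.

step 1: -14/3 + 28*e1 + 34/3*e2 - 35/3*e12
Answer: -14/3 + 28*e1 + 34/3*e2 - 35/3*e12


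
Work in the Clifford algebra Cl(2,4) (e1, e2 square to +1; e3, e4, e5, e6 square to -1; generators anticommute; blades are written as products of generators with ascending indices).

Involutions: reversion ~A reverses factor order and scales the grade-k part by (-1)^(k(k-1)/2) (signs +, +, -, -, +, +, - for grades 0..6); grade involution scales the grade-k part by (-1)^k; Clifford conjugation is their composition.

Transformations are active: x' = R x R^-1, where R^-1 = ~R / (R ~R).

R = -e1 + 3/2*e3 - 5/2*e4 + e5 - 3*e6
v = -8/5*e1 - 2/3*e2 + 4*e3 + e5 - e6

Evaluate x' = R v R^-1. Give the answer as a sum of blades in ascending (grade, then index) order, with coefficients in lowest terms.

~R = -e1 + 3/2*e3 - 5/2*e4 + e5 - 3*e6, and R ~R = -35/2, so R^-1 = ~R / (-35/2).
R v = -42/5 + 2/3*e1 e2 - 8/5*e1 e3 - 4*e1 e4 + 3/5*e1 e5 - 19/5*e1 e6 + e2 e3 - 5/3*e2 e4 + 2/3*e2 e5 - 2*e2 e6 + 10*e3 e4 - 5/2*e3 e5 + 21/2*e3 e6 - 5/2*e4 e5 + 5/2*e4 e6 + 2*e5 e6
Answer: 16/25*e1 + 2/3*e2 - 64/25*e3 - 12/5*e4 - 1/25*e5 - 47/25*e6


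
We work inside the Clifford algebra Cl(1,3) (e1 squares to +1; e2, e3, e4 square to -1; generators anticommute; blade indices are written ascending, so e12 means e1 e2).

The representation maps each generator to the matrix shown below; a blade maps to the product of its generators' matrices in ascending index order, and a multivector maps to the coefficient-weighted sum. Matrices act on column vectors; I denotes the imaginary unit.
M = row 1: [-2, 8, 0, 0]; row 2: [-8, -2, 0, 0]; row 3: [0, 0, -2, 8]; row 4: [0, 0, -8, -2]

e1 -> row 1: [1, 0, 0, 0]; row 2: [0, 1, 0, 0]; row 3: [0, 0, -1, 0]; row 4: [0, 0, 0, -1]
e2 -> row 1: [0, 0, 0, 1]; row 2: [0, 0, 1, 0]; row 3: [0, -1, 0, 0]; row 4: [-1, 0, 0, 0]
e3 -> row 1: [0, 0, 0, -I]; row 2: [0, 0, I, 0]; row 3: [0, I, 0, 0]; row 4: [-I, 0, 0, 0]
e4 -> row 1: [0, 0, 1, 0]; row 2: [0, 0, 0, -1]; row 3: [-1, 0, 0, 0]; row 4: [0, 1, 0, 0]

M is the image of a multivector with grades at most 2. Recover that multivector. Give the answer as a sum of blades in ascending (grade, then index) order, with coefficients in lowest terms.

Method: the blade images are trace-orthogonal — tr(rho(e_A) rho(e_B)^-1) = 4 if A = B and 0 otherwise — and rho(e_A)^-1 = (e_A)^2 * rho(e_A) with (e_A)^2 = +1 or -1, so the coefficient of e_A in the preimage is (e_A)^2 * tr(M rho(e_A))/4.
Nonzero projections over blades of grade <= 2: 1: (1)^2 = +1, tr(M 1) = -8, coefficient -2; e24: (e24)^2 = -1, tr(M rho(e24)) = -32, coefficient 8. Every other blade of grade <= 2 projects to 0.
Answer: -2 + 8*e24


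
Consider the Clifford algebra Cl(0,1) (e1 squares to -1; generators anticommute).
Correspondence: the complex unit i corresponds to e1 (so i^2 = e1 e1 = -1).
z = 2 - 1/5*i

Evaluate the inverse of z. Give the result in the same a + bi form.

In blades: z = 2 - 1/5*e1.
With qbar = 2 + 1/5*e1 (scalar fixed, mapped units negated), z qbar = 101/25 (the sum of squared coefficients), so z^-1 = qbar / (101/25) = 50/101 + 5/101*e1; translating back:
Answer: 50/101 + 5/101*i


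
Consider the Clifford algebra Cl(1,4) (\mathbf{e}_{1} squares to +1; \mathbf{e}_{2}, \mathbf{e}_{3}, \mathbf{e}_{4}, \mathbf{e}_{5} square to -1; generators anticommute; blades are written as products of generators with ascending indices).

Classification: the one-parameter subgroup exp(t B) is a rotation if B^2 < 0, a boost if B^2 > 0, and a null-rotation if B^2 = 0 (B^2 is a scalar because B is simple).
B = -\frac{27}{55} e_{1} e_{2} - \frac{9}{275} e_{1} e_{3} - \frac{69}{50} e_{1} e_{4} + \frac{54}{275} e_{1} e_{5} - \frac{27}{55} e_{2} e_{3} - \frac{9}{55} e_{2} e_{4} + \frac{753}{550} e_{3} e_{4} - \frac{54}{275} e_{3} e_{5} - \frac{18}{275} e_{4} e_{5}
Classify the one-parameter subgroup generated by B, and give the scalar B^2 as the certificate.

B^2 term by term: the squares give (-\frac{27}{55})^2*(e_{1} e_{2})^2 + (-\frac{9}{275})^2*(e_{1} e_{3})^2 + (-\frac{69}{50})^2*(e_{1} e_{4})^2 + (\frac{54}{275})^2*(e_{1} e_{5})^2 + (-\frac{27}{55})^2*(e_{2} e_{3})^2 + (-\frac{9}{55})^2*(e_{2} e_{4})^2 + (\frac{753}{550})^2*(e_{3} e_{4})^2 + (-\frac{54}{275})^2*(e_{3} e_{5})^2 + (-\frac{18}{275})^2*(e_{4} e_{5})^2 = \frac{729}{3025}*(+1) + \frac{81}{75625}*(+1) + \frac{4761}{2500}*(+1) + \frac{2916}{75625}*(+1) + \frac{729}{3025}*(-1) + \frac{81}{3025}*(-1) + \frac{567009}{302500}*(-1) + \frac{2916}{75625}*(-1) + \frac{324}{75625}*(-1) = 0 (each basis 2-blade squares to minus the product of its generators' squares); cross terms between blades sharing an index anticommute and cancel; the commuting (index-disjoint) pairs give grade-4 terms 2*c*c'*(blade product), which cancel blade by blade — e_{1} e_{2} e_{3} e_{4}: -\frac{20331}{15125} - \frac{162}{15125} + \frac{1863}{1375} = 0; e_{1} e_{2} e_{3} e_{5}: \frac{2916}{15125} - \frac{2916}{15125} = 0; e_{1} e_{2} e_{4} e_{5}: \frac{972}{15125} - \frac{972}{15125} = 0; e_{1} e_{3} e_{4} e_{5}: \frac{324}{75625} - \frac{3726}{6875} + \frac{40662}{75625} = 0; e_{2} e_{3} e_{4} e_{5}: \frac{972}{15125} - \frac{972}{15125} = 0 — confirming B is simple. So B^2 = 0.
Answer: null-rotation, certificate B^2 = 0. No conjugation can change B^2 = 0; the sign gives the class.


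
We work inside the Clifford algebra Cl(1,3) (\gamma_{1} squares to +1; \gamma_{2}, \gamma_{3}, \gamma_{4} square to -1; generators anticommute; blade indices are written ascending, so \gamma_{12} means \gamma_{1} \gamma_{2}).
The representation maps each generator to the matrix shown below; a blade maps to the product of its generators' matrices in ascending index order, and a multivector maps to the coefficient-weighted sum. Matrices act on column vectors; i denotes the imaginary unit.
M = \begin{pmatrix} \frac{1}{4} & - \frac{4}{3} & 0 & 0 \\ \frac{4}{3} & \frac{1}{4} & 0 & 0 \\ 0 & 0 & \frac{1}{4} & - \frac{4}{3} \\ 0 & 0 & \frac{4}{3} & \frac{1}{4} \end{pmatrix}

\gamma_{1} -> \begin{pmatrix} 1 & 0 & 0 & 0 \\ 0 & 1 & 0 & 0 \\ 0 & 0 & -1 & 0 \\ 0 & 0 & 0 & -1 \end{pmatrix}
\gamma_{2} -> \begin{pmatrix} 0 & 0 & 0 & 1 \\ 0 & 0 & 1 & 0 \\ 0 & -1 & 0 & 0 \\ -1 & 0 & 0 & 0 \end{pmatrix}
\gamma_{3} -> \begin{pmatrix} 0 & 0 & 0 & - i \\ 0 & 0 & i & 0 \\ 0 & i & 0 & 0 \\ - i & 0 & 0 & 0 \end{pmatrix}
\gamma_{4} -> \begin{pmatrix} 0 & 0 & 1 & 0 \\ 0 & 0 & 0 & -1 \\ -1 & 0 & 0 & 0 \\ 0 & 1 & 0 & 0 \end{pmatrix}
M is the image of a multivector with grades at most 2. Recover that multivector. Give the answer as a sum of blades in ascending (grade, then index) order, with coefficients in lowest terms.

Method: the blade images are trace-orthogonal — tr(rho(e_A) rho(e_B)^-1) = 4 if A = B and 0 otherwise — and rho(e_A)^-1 = (e_A)^2 * rho(e_A) with (e_A)^2 = +1 or -1, so the coefficient of e_A in the preimage is (e_A)^2 * tr(M rho(e_A))/4.
Nonzero projections over blades of grade <= 2: 1: (1)^2 = +1, tr(M 1) = 1, coefficient \frac{1}{4}; \gamma_{24}: (\gamma_{24})^2 = -1, tr(M rho(\gamma_{24})) = \frac{16}{3}, coefficient -\frac{4}{3}. Every other blade of grade <= 2 projects to 0.
Answer: \frac{1}{4} - \frac{4}{3} \gamma_{24}


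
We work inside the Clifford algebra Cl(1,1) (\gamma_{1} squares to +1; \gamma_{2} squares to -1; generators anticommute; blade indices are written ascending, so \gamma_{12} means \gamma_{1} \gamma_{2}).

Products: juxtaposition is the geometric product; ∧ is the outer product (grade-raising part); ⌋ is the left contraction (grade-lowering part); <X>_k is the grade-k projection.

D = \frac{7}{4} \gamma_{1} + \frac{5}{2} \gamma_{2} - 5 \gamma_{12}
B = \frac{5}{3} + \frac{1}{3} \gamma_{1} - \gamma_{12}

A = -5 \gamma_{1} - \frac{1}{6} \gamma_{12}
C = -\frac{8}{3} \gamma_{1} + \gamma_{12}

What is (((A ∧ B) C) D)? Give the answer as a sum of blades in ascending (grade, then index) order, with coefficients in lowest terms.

step 1: -\frac{25}{3} \gamma_{1} - \frac{5}{18} \gamma_{12}
step 2: \frac{395}{18} - \frac{245}{27} \gamma_{2}
step 3: \frac{1225}{54} + \frac{18095}{216} \gamma_{1} + \frac{1975}{36} \gamma_{2} - \frac{10135}{108} \gamma_{12}
Answer: \frac{1225}{54} + \frac{18095}{216} \gamma_{1} + \frac{1975}{36} \gamma_{2} - \frac{10135}{108} \gamma_{12}


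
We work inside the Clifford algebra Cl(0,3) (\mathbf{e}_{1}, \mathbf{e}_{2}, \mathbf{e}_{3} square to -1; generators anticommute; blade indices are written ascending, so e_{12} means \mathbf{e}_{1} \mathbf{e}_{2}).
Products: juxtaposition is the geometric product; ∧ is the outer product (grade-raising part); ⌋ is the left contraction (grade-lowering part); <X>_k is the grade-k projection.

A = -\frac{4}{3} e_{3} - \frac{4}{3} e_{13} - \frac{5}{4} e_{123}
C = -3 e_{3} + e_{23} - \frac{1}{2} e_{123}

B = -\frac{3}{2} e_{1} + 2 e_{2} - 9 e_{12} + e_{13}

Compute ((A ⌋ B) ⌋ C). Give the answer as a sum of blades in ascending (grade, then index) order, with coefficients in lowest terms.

step 1: \frac{4}{3} - \frac{4}{3} e_{1}
step 2: -4 e_{3} + \frac{2}{3} e_{23} - \frac{2}{3} e_{123}
Answer: -4 e_{3} + \frac{2}{3} e_{23} - \frac{2}{3} e_{123}


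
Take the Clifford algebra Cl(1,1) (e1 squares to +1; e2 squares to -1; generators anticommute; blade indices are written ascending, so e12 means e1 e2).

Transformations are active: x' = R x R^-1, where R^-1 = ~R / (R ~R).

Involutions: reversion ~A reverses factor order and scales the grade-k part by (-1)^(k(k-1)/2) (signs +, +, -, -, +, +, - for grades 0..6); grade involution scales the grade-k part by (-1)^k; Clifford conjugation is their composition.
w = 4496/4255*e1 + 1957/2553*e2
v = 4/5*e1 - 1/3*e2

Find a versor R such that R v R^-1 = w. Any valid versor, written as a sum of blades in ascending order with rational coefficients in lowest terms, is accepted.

Here q(v) = q(w) = 119/225; the classical choice R = v + w = 1580/851*e1 + 1106/2553*e2 then realises v -> w under the sandwich.
Answer: 1580/851*e1 + 1106/2553*e2


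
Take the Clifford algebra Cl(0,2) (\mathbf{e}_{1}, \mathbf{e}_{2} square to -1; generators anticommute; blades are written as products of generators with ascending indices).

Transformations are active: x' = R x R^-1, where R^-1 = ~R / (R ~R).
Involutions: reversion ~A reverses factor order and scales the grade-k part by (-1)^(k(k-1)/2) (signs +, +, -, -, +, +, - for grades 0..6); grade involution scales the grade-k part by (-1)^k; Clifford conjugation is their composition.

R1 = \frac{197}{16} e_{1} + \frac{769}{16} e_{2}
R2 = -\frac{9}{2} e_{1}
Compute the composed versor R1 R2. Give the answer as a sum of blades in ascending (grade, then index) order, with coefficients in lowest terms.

Distribute over the terms of R2 (each basis-blade product reordered to ascending indices, repeated generators contracted through their squares):
R1 (-\frac{9}{2} e_{1}) = \frac{1773}{32} + \frac{6921}{32} e_{1} e_{2}
Answer: \frac{1773}{32} + \frac{6921}{32} e_{1} e_{2}


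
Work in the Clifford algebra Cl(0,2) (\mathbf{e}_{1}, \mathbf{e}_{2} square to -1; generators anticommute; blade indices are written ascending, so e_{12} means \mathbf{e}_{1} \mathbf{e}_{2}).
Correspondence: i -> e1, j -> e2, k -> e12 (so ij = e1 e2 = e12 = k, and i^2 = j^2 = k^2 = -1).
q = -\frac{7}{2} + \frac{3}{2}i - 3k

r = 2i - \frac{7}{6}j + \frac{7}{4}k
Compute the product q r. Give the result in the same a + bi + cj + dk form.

In blades: q = -\frac{7}{2} + \frac{3}{2} e_{1} - 3 e_{12}, r = 2 e_{1} - \frac{7}{6} e_{2} + \frac{7}{4} e_{12}.
Distribute q over r term by term (generator squares from the signature, products reordered to ascending indices): (-\frac{7}{2})*r = -7 e_{1} + \frac{49}{12} e_{2} - \frac{49}{8} e_{12}; (\frac{3}{2} e_{1})*r = -3 - \frac{21}{8} e_{2} - \frac{7}{4} e_{12}; (-3 e_{12})*r = \frac{21}{4} - \frac{7}{2} e_{1} - 6 e_{2}.
Sum: \frac{9}{4} - \frac{21}{2} e_{1} - \frac{109}{24} e_{2} - \frac{63}{8} e_{12}; translating back through the correspondence:
Answer: \frac{9}{4} - \frac{21}{2}i - \frac{109}{24}j - \frac{63}{8}k


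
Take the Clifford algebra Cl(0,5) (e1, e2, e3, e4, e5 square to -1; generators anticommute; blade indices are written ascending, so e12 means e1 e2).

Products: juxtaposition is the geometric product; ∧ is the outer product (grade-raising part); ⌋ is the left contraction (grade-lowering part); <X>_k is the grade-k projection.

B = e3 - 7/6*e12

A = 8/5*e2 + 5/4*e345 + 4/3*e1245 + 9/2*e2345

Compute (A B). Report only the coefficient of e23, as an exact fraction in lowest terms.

step 1: -28/15*e1 + 8/5*e23 + 11/36*e45 - 9/2*e245 - 21/4*e1345 - 1/8*e12345
Answer: 8/5


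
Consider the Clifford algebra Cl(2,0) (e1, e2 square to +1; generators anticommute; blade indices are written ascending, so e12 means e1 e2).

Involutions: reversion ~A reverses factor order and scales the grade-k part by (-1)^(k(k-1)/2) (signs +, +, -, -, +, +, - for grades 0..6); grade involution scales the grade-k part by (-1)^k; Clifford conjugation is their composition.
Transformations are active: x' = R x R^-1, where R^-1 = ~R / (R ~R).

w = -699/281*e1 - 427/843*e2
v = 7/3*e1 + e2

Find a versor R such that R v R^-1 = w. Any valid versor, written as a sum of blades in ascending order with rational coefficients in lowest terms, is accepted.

Reasoning: v^2 = w^2 = 58/9 since conjugation preserves the quadratic form; R = v + w = -130/843*e1 + 416/843*e2 is then valid when invertible, keeping its own part and reversing (v - w)/2.
Answer: -130/843*e1 + 416/843*e2


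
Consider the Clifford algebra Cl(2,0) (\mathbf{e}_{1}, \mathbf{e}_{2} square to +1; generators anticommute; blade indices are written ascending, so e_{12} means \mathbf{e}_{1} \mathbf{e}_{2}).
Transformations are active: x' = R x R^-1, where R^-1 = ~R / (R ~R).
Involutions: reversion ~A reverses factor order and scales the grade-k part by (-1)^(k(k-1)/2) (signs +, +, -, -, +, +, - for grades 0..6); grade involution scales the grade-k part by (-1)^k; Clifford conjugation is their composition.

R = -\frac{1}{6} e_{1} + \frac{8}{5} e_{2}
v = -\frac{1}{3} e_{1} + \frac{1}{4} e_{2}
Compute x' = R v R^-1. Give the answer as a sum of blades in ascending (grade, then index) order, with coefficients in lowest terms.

~R = -\frac{1}{6} e_{1} + \frac{8}{5} e_{2}, and R ~R = \frac{2329}{900}, so R^-1 = ~R / (\frac{2329}{900}).
R v = \frac{41}{90} + \frac{59}{120} e_{12}
Answer: \frac{1919}{6987} e_{1} + \frac{2919}{9316} e_{2}


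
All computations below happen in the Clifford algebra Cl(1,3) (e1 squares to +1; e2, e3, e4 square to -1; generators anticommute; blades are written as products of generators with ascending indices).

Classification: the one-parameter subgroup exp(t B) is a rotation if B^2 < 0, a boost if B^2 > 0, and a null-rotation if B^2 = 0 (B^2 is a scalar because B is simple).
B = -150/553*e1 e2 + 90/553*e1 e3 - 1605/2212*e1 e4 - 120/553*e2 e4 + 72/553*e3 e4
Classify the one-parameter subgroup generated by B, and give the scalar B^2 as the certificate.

B^2 term by term: the squares give (-150/553)^2*(e1 e2)^2 + (90/553)^2*(e1 e3)^2 + (-1605/2212)^2*(e1 e4)^2 + (-120/553)^2*(e2 e4)^2 + (72/553)^2*(e3 e4)^2 = 22500/305809*(+1) + 8100/305809*(+1) + 2576025/4892944*(+1) + 14400/305809*(-1) + 5184/305809*(-1) = 9/16 (each basis 2-blade squares to minus the product of its generators' squares); cross terms between blades sharing an index anticommute and cancel; the commuting (index-disjoint) pairs give grade-4 terms 2*c*c'*(blade product), which cancel blade by blade — e1 e2 e3 e4: -21600/305809 + 21600/305809 = 0 — confirming B is simple. So B^2 = 9/16.
Answer: boost, certificate B^2 = 9/16. Certificate logic: 9/16 is a conjugation-invariant scalar, so its sign fixes rotation versus boost versus null-rotation outright.


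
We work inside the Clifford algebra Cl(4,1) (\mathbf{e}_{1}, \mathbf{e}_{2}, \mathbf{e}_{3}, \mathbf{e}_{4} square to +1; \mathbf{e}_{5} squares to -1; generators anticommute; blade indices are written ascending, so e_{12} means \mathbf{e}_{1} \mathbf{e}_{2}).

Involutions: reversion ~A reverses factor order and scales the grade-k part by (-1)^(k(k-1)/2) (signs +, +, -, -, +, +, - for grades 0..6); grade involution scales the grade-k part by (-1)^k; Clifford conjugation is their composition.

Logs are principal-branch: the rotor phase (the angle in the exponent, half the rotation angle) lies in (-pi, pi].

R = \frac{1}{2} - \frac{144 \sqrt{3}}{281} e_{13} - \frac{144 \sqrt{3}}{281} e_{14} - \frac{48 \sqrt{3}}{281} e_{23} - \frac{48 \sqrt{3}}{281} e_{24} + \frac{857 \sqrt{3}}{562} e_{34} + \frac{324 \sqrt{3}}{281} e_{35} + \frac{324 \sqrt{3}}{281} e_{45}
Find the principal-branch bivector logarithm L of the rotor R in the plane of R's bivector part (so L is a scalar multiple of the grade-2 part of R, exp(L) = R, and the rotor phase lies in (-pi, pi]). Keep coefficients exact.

The scalar part of R is \frac{1}{2}, which fixes the principal-branch rotor phase; the unit plane is then the bivector part divided by the sine of that phase, and L is that plane scaled by the phase.
Concretely: cos(phase) = \frac{1}{2} gives phase = ±\frac{\pi}{3}, and since phase/sin(phase) is even the sign is immaterial: L = (phase/sin(phase)) * <R>_2 = (\frac{2 \sqrt{3} \pi}{9}) * <R>_2.
Answer: - \frac{96 \pi}{281} e_{13} - \frac{96 \pi}{281} e_{14} - \frac{32 \pi}{281} e_{23} - \frac{32 \pi}{281} e_{24} + \frac{857 \pi}{843} e_{34} + \frac{216 \pi}{281} e_{35} + \frac{216 \pi}{281} e_{45}


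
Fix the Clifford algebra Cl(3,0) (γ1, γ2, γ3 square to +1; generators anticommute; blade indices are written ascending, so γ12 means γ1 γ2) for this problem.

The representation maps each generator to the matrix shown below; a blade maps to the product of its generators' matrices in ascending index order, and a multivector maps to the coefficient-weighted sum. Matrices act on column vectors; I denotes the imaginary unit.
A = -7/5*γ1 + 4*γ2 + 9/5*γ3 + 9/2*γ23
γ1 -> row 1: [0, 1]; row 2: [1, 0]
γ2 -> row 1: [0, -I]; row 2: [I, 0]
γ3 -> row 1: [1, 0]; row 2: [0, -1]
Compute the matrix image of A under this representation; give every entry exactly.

Bivector images (products of the table entries): rho(γ23) = rho(γ2)rho(γ3) = row 1: [0, I]; row 2: [I, 0].
M = (-7/5)*rho(γ1) + (4)*rho(γ2) + (9/5)*rho(γ3) + (9/2)*rho(γ23), summed entrywise:
Answer: row 1: [9/5, -7/5 + I/2]; row 2: [-7/5 + 17*I/2, -9/5]


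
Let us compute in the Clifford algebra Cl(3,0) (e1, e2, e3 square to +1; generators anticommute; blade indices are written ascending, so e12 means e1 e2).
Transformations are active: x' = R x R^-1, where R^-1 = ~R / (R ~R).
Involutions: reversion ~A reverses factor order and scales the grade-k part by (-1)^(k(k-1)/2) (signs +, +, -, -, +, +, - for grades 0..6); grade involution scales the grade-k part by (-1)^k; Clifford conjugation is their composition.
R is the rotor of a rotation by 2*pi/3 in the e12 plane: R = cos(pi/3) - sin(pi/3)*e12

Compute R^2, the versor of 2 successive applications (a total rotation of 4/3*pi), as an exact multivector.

Half-angle bookkeeping: 2 applications in e12 add up to rotor phase 2*pi/3 = 2*pi/3, so R^2 = cos(2*pi/3) - sin(2*pi/3)*e12.
cos(2*pi/3) = -1/2 and sin(2*pi/3) = sqrt(3)/2, so R^2 = -1/2 - sqrt(3)/2*e12. The net rotation is 4/3*pi; the rotor keeps the half-angle phase exactly.
Answer: -1/2 - sqrt(3)/2*e12


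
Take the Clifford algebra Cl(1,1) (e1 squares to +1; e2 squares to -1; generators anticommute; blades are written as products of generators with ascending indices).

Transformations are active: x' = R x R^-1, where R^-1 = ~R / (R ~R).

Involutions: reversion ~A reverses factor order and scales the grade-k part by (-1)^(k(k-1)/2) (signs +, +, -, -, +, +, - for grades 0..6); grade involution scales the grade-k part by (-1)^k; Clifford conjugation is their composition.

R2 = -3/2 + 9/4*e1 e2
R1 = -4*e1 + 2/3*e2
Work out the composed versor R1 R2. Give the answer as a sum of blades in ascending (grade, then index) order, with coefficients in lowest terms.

Distribute over the terms of R1 (each basis-blade product reordered to ascending indices, repeated generators contracted through their squares):
(-4*e1) R2 = 6*e1 - 9*e2
(2/3*e2) R2 = 3/2*e1 - e2
Summing the partial products and collecting blades:
Answer: 15/2*e1 - 10*e2


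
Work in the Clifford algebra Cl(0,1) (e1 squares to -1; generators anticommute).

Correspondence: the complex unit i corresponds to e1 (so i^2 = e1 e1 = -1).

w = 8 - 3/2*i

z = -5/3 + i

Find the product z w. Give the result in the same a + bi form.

In blades: z = -5/3 + e1, w = 8 - 3/2*e1.
Distribute z over w term by term (generator squares from the signature, products reordered to ascending indices): (-5/3)*w = -40/3 + 5/2*e1; (e1)*w = 3/2 + 8*e1.
Sum: -71/6 + 21/2*e1; translating back through the correspondence:
Answer: -71/6 + 21/2*i


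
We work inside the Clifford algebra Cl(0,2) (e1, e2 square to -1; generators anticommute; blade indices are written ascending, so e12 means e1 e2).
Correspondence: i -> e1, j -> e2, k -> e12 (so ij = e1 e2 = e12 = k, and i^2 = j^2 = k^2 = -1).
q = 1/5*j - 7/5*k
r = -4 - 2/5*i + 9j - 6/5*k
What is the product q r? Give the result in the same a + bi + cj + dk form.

In blades: q = 1/5*e2 - 7/5*e12, r = -4 - 2/5*e1 + 9*e2 - 6/5*e12.
Distribute q over r term by term (generator squares from the signature, products reordered to ascending indices): (1/5*e2)*r = -9/5 - 6/25*e1 - 4/5*e2 + 2/25*e12; (-7/5*e12)*r = -42/25 + 63/5*e1 + 14/25*e2 + 28/5*e12.
Sum: -87/25 + 309/25*e1 - 6/25*e2 + 142/25*e12; translating back through the correspondence:
Answer: -87/25 + 309/25*i - 6/25*j + 142/25*k


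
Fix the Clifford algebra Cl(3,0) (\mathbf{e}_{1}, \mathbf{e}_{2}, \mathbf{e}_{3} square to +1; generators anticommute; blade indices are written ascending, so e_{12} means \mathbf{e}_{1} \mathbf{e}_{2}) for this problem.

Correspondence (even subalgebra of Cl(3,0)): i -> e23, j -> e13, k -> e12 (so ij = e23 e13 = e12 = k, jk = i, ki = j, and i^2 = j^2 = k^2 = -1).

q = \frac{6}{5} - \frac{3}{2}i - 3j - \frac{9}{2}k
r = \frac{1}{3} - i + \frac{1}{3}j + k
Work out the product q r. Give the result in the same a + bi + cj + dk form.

In blades: q = \frac{6}{5} - \frac{9}{2} e_{12} - 3 e_{13} - \frac{3}{2} e_{23}, r = \frac{1}{3} + e_{12} + \frac{1}{3} e_{13} - e_{23}.
Distribute q over r term by term (generator squares from the signature, products reordered to ascending indices): (\frac{6}{5})*r = \frac{2}{5} + \frac{6}{5} e_{12} + \frac{2}{5} e_{13} - \frac{6}{5} e_{23}; (-\frac{9}{2} e_{12})*r = \frac{9}{2} - \frac{3}{2} e_{12} + \frac{9}{2} e_{13} + \frac{3}{2} e_{23}; (-3 e_{13})*r = 1 - 3 e_{12} - e_{13} - 3 e_{23}; (-\frac{3}{2} e_{23})*r = -\frac{3}{2} - \frac{1}{2} e_{12} + \frac{3}{2} e_{13} - \frac{1}{2} e_{23}.
Sum: \frac{22}{5} - \frac{19}{5} e_{12} + \frac{27}{5} e_{13} - \frac{16}{5} e_{23}; translating back through the correspondence:
Answer: \frac{22}{5} - \frac{16}{5}i + \frac{27}{5}j - \frac{19}{5}k


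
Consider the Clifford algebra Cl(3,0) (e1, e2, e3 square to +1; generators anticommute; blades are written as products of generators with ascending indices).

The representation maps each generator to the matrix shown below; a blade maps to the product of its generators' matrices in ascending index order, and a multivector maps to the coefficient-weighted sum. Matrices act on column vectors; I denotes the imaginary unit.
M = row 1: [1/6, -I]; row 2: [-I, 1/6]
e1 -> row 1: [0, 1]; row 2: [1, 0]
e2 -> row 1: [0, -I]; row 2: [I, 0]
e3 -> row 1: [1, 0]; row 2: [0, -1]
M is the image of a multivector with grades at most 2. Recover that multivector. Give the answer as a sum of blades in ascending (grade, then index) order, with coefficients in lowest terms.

Method: 1, rho(e1), rho(e2), rho(e3) form a trace-orthogonal basis of the 2x2 complex matrices (tr(X Y) = 2 if X = Y, else 0), so M = m0*1 + m1*rho(e1) + m2*rho(e2) + m3*rho(e3) with m0 = tr(M)/2 = 1/6, m1 = tr(M rho(e1))/2 = -I, m2 = tr(M rho(e2))/2 = 0, m3 = tr(M rho(e3))/2 = 0.
Multiplying table entries, the bivector images are rho(e1 e2) = I*rho(e3), rho(e1 e3) = -I*rho(e2), rho(e2 e3) = I*rho(e1); with real blade coefficients the real parts of m0..m3 are the coefficients of 1, e1, e2, e3 and the imaginary parts give the bivectors (e2 e3: Im m1, e1 e3: -Im m2, e1 e2: Im m3).
Answer: 1/6 - e2 e3


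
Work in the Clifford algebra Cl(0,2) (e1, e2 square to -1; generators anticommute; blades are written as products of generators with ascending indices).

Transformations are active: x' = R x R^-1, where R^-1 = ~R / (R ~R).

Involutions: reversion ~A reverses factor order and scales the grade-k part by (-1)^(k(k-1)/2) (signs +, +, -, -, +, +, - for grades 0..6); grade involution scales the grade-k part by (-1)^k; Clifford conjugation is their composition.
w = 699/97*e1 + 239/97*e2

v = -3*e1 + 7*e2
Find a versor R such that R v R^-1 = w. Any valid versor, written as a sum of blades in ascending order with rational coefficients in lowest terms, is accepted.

Reasoning: v^2 = w^2 = -58 since conjugation preserves the quadratic form; R = v + w = 408/97*e1 + 918/97*e2 is then valid when invertible, keeping its own part and reversing (v - w)/2.
Answer: 408/97*e1 + 918/97*e2


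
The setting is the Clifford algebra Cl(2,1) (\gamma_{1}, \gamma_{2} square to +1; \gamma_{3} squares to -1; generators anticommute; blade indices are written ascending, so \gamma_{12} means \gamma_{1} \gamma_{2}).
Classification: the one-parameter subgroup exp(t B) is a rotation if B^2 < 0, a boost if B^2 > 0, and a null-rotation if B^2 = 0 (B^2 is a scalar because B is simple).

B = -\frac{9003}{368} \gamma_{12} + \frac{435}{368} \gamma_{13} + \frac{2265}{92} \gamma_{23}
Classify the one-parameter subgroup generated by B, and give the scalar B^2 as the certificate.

B^2 term by term: the squares give (-\frac{9003}{368})^2*(\gamma_{12})^2 + (\frac{435}{368})^2*(\gamma_{13})^2 + (\frac{2265}{92})^2*(\gamma_{23})^2 = \frac{81054009}{135424}*(-1) + \frac{189225}{135424}*(+1) + \frac{5130225}{8464}*(+1) = 9 (each basis 2-blade squares to minus the product of its generators' squares); cross terms between blades sharing an index anticommute and cancel. So B^2 = 9.
Answer: boost, certificate B^2 = 9. The invariant at work: B^2 = 9 is unchanged by conjugation, hence its sign classifies the subgroup whatever basis B is written in.


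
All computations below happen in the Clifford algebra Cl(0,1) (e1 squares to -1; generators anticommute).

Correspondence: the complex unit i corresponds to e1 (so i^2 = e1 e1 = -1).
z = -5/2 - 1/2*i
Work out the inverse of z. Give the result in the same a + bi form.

In blades: z = -5/2 - 1/2*e1.
With qbar = -5/2 + 1/2*e1 (scalar fixed, mapped units negated), z qbar = 13/2 (the sum of squared coefficients), so z^-1 = qbar / (13/2) = -5/13 + 1/13*e1; translating back:
Answer: -5/13 + 1/13*i


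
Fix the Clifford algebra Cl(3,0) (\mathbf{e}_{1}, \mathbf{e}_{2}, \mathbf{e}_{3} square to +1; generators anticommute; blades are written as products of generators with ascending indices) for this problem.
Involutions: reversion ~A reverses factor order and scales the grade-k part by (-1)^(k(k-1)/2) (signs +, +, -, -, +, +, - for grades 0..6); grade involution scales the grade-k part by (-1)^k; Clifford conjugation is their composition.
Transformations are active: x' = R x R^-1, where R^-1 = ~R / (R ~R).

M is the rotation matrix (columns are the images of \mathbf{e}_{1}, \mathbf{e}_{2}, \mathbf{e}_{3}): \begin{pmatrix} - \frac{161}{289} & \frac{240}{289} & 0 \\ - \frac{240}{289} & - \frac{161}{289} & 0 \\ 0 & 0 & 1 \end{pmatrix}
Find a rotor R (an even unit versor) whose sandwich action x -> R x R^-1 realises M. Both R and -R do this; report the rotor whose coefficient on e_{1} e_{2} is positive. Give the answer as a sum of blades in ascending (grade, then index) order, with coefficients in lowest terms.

Method: write R = a + b12*e_{1} e_{2} + b13*e_{1} e_{3} + b23*e_{2} e_{3} with a^2 + b12^2 + b13^2 + b23^2 = 1 (so R^-1 = ~R). Expanding the columns R e_j ~R gives tr M = 4a^2 - 1 and, from the antisymmetric part, M21 - M12 = -4a*b12, M13 - M31 = 4a*b13, M32 - M23 = -4a*b23.
Here tr M = -\frac{33}{289}, so a^2 = (1 + tr M)/4 = \frac{64}{289} and a = ±\frac{8}{17}. Taking a = \frac{8}{17}: M21 - M12 = -\frac{480}{289}, M13 - M31 = 0, M32 - M23 = 0, giving b12 = \frac{15}{17}, b13 = 0, b23 = 0, i.e. R = \frac{8}{17} + \frac{15}{17} e_{1} e_{2}.
Its e_{1} e_{2} coefficient is already positive.
Answer: \frac{8}{17} + \frac{15}{17} e_{1} e_{2}. Key observation: the double cover Spin(3) -> SO(3) sends R and -R to the same matrix (trace -\frac{33}{289} here), so the stated sign of the e_{1} e_{2} coefficient is what selects one sheet.


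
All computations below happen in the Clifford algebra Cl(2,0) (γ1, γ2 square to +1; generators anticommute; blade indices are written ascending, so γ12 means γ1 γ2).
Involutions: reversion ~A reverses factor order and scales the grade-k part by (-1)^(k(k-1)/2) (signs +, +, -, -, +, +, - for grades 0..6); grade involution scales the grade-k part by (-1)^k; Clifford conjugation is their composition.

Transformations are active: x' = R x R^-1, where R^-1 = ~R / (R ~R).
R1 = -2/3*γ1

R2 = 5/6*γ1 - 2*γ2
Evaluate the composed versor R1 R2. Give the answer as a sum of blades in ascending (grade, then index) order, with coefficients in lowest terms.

Distribute over the terms of R1 (each basis-blade product reordered to ascending indices, repeated generators contracted through their squares):
(-2/3*γ1) R2 = -5/9 + 4/3*γ12
Answer: -5/9 + 4/3*γ12


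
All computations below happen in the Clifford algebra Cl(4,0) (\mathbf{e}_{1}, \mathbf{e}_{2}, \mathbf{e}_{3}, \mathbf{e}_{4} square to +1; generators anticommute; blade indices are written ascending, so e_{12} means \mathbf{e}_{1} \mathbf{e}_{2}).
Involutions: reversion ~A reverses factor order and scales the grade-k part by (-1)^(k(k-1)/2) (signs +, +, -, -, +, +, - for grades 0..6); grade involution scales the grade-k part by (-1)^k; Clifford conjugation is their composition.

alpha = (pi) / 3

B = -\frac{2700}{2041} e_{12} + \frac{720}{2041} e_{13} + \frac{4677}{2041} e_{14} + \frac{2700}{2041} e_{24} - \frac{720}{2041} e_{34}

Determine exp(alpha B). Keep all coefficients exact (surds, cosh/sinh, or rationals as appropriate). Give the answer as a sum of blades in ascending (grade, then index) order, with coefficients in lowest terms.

B^2 term by term: the squares give (-\frac{2700}{2041})^2*(e_{12})^2 + (\frac{720}{2041})^2*(e_{13})^2 + (\frac{4677}{2041})^2*(e_{14})^2 + (\frac{2700}{2041})^2*(e_{24})^2 + (-\frac{720}{2041})^2*(e_{34})^2 = \frac{7290000}{4165681}*(-1) + \frac{518400}{4165681}*(-1) + \frac{21874329}{4165681}*(-1) + \frac{7290000}{4165681}*(-1) + \frac{518400}{4165681}*(-1) = -9 (each basis 2-blade squares to minus the product of its generators' squares); cross terms between blades sharing an index anticommute and cancel; the commuting (index-disjoint) pairs give grade-4 terms 2*c*c'*(blade product), which cancel blade by blade — e_{1234}: \frac{3888000}{4165681} - \frac{3888000}{4165681} = 0 — confirming B is simple. So B^2 = -9.
B^2 = -9 — since the square is negative, the closed form is circular: l = 3, alpha*l = \pi, so exp(alpha B) = cos(\pi) + (sin(\pi)/3)*B = -1 + (0)*B.
Answer: -1


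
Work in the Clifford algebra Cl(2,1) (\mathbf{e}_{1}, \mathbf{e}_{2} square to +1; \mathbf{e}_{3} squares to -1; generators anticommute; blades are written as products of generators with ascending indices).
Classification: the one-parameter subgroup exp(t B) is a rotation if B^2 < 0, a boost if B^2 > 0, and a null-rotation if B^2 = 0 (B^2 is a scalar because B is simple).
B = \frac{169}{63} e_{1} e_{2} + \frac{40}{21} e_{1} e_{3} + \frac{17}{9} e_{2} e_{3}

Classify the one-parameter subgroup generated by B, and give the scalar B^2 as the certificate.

B^2 term by term: the squares give (\frac{169}{63})^2*(e_{1} e_{2})^2 + (\frac{40}{21})^2*(e_{1} e_{3})^2 + (\frac{17}{9})^2*(e_{2} e_{3})^2 = \frac{28561}{3969}*(-1) + \frac{1600}{441}*(+1) + \frac{289}{81}*(+1) = 0 (each basis 2-blade squares to minus the product of its generators' squares); cross terms between blades sharing an index anticommute and cancel. So B^2 = 0.
Answer: null-rotation, certificate B^2 = 0. Check the certificate: B^2 = 0, and that sign is decisive whatever form B takes.
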